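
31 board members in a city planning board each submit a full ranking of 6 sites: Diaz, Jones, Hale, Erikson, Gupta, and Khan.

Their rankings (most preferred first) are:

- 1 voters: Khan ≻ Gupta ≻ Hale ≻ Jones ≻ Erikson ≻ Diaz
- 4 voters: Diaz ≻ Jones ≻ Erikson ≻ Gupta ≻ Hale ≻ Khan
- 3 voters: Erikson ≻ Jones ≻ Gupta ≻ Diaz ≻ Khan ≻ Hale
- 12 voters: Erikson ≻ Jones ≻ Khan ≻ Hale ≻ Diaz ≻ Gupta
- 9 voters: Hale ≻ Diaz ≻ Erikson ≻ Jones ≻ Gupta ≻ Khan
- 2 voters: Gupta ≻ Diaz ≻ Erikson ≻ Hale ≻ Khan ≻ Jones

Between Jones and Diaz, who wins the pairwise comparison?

Jones

Ballots ranking Jones above Diaz: 1+3+12 = 16.
Ballots ranking Diaz above Jones: 4+9+2 = 15.
Jones wins the head-to-head, 16–15.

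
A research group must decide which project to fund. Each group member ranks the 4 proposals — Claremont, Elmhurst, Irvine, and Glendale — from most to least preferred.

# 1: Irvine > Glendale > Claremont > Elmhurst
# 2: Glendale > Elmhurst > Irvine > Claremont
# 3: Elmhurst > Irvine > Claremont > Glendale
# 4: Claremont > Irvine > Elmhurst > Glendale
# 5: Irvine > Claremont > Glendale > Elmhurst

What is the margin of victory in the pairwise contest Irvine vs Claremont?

3

Ballots ranking Irvine above Claremont: 4.
Ballots ranking Claremont above Irvine: 1.
Irvine wins 4–1, a margin of 3.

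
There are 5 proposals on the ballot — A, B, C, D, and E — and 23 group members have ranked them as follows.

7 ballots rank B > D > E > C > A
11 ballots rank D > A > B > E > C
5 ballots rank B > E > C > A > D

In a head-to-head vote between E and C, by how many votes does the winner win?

23

Ballots ranking E above C: 7+11+5 = 23.
Ballots ranking C above E: 0.
E wins 23–0, a margin of 23.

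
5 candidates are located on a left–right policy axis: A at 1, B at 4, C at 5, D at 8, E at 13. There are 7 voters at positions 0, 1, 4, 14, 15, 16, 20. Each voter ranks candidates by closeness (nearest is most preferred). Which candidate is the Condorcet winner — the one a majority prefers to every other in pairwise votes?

E

With single-peaked preferences on a line, the Condorcet winner is the candidate closest to the median voter.
The median voter (position 14) is closest to E at 13.
Check: E vs B — voters closer to E: 4 of 7.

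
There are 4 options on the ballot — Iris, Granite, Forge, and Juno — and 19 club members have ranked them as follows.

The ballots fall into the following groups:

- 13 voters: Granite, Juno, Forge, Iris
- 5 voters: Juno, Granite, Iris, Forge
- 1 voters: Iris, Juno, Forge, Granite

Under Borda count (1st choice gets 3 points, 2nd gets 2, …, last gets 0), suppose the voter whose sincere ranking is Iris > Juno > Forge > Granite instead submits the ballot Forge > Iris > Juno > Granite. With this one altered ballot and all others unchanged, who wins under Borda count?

Granite

Borda totals with the altered ballot: Iris 7, Granite 49, Forge 16, Juno 42.
The winner is unchanged: still Granite.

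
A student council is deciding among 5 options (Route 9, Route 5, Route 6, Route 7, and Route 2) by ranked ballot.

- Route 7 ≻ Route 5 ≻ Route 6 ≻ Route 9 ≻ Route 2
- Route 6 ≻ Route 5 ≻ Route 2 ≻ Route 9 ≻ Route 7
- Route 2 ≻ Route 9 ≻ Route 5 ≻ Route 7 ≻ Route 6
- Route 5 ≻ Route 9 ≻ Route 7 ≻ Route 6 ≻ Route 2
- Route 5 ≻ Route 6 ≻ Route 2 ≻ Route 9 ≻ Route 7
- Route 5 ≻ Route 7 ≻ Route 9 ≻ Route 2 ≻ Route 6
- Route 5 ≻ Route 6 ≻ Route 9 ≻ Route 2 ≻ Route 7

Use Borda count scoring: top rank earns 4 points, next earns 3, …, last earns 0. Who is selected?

Route 5

Borda scores:
  Route 9: 1 + 1 + 3 + 3 + 1 + 2 + 2 = 13
  Route 5: 3 + 3 + 2 + 4 + 4 + 4 + 4 = 24
  Route 6: 2 + 4 + 0 + 1 + 3 + 0 + 3 = 13
  Route 7: 4 + 0 + 1 + 2 + 0 + 3 + 0 = 10
  Route 2: 0 + 2 + 4 + 0 + 2 + 1 + 1 = 10
Route 5 has the highest total.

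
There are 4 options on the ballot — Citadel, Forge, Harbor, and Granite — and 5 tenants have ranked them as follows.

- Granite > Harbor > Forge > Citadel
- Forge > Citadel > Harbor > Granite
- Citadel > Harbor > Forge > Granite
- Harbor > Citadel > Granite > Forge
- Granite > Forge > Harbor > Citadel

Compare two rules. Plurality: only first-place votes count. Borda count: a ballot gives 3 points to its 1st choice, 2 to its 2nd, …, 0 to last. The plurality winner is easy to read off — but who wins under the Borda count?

Harbor

Plurality first-place counts: Citadel 1, Forge 1, Harbor 1, Granite 2 → Granite.
Borda totals: Citadel 7, Forge 7, Harbor 9, Granite 7 → Harbor.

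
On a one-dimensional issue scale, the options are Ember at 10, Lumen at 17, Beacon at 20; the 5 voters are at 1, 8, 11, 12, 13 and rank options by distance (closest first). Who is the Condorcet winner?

Ember

With single-peaked preferences on a line, the Condorcet winner is the candidate closest to the median voter.
The median voter (position 11) is closest to Ember at 10.
Check: Ember vs Beacon — voters closer to Ember: 5 of 5.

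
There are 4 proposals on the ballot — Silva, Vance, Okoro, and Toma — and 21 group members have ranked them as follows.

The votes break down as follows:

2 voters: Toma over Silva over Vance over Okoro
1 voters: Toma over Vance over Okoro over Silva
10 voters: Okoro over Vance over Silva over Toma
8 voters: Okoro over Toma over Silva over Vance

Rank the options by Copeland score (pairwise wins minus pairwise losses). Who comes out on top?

Okoro

Pairwise results:
  Silva vs Vance: Vance wins 11–10.
  Silva vs Okoro: Okoro wins 19–2.
  Silva vs Toma: Toma wins 11–10.
  Vance vs Okoro: Okoro wins 18–3.
  Vance vs Toma: Toma wins 11–10.
  Okoro vs Toma: Okoro wins 18–3.
Copeland scores (wins − losses):
  Silva: 0 − 3 = -3
  Vance: 1 − 2 = -1
  Okoro: 3 − 0 = 3
  Toma: 2 − 1 = 1
Okoro has the best Copeland score.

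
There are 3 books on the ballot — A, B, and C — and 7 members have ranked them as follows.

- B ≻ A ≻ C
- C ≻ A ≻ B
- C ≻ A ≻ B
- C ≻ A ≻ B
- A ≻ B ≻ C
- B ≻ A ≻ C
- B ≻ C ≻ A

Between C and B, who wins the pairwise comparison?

B

Ballots ranking C above B: 3.
Ballots ranking B above C: 4.
B wins the head-to-head, 4–3.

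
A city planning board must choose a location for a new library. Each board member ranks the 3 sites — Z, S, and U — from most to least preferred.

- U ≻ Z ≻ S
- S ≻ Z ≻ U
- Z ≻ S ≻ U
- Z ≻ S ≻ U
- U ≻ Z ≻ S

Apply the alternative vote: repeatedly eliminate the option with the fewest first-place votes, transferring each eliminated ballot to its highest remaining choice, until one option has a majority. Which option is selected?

Z

Round 1: Z 2, U 2, S 1. S has the fewest and is eliminated.
Round 2: Z 3, U 2. Z has a majority.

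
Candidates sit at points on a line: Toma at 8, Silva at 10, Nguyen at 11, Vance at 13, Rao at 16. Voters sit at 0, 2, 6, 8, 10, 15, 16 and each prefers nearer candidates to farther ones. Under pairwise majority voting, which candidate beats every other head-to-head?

Toma

With single-peaked preferences on a line, the Condorcet winner is the candidate closest to the median voter.
The median voter (position 8) is closest to Toma at 8.
Check: Toma vs Nguyen — voters closer to Toma: 4 of 7.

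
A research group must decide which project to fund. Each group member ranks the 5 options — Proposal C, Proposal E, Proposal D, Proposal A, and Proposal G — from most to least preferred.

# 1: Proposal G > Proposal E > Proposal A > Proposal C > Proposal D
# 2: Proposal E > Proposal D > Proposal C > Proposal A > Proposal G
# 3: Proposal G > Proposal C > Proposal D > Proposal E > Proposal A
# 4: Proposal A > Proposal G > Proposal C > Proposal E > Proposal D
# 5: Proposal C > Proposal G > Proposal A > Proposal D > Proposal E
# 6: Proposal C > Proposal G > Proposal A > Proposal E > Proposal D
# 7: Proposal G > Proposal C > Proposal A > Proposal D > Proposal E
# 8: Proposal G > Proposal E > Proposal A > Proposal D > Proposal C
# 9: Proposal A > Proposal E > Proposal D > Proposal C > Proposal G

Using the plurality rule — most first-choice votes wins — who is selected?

First-place vote totals:
  Proposal C: 2
  Proposal E: 1
  Proposal D: 0
  Proposal A: 2
  Proposal G: 4
Proposal G has the most first-place votes.

Proposal G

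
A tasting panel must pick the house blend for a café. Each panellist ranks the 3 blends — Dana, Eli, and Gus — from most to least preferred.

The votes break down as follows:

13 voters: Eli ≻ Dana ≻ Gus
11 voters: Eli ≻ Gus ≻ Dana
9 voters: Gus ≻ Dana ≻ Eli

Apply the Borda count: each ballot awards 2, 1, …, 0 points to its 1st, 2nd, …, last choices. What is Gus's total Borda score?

Borda scores:
  Dana: 13·1 + 11·0 + 9·1 = 22
  Eli: 13·2 + 11·2 + 9·0 = 48
  Gus: 13·0 + 11·1 + 9·2 = 29

29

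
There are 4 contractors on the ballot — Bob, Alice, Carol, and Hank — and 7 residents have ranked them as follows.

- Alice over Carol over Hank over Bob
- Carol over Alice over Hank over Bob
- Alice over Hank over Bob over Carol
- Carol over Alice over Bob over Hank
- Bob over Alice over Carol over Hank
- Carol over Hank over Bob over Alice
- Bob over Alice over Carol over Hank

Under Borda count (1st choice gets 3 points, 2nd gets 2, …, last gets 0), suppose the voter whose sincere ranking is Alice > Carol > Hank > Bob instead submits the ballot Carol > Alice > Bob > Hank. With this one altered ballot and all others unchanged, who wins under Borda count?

Carol

Borda totals with the altered ballot: Bob 10, Alice 13, Carol 14, Hank 5.
The switch changes the winner from Alice to Carol.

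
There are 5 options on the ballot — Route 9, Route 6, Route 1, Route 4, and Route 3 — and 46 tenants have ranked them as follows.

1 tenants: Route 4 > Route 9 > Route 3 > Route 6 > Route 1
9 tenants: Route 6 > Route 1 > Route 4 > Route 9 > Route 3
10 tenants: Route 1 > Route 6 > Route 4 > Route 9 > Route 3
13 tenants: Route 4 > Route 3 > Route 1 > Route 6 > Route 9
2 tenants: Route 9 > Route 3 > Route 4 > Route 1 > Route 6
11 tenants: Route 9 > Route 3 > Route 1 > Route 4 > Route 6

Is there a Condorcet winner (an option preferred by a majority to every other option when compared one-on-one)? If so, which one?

Head-to-head results (46 voters total):
Route 9 vs Route 6: Route 6 wins 32–14.
Route 9 vs Route 1: Route 1 wins 32–14.
Route 9 vs Route 4: Route 4 wins 33–13.
Route 9 vs Route 3: Route 9 wins 33–13.
Route 6 vs Route 1: Route 1 wins 36–10.
Route 6 vs Route 4: Route 4 wins 27–19.
Route 6 vs Route 3: Route 3 wins 27–19.
Route 1 vs Route 4: Route 1 wins 30–16.
Route 1 vs Route 3: Route 3 wins 27–19.
Route 4 vs Route 3: Route 4 wins 33–13.
No candidate beats all others: Route 9 beats Route 3 beats Route 6 beats Route 9, a majority cycle.

There is no Condorcet winner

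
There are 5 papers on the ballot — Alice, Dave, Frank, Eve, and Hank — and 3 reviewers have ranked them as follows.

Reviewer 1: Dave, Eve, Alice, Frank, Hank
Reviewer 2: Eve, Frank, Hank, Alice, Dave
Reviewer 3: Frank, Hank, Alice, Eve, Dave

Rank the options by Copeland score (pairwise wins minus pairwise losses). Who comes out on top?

Pairwise results:
  Alice vs Dave: Alice wins 2–1.
  Alice vs Frank: Frank wins 2–1.
  Alice vs Eve: Eve wins 2–1.
  Alice vs Hank: Hank wins 2–1.
  Dave vs Frank: Frank wins 2–1.
  Dave vs Eve: Eve wins 2–1.
  Dave vs Hank: Hank wins 2–1.
  Frank vs Eve: Eve wins 2–1.
  Frank vs Hank: Frank wins 3–0.
  Eve vs Hank: Eve wins 2–1.
Copeland scores (wins − losses):
  Alice: 1 − 3 = -2
  Dave: 0 − 4 = -4
  Frank: 3 − 1 = 2
  Eve: 4 − 0 = 4
  Hank: 2 − 2 = 0
Eve has the best Copeland score.

Eve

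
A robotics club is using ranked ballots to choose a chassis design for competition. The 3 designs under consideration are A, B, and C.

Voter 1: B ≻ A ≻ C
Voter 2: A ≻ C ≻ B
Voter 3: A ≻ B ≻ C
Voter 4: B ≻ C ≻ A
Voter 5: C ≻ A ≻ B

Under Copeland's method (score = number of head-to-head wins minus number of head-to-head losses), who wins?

Pairwise results:
  A vs B: A wins 3–2.
  A vs C: A wins 3–2.
  B vs C: B wins 3–2.
Copeland scores (wins − losses):
  A: 2 − 0 = 2
  B: 1 − 1 = 0
  C: 0 − 2 = -2
A has the best Copeland score.

A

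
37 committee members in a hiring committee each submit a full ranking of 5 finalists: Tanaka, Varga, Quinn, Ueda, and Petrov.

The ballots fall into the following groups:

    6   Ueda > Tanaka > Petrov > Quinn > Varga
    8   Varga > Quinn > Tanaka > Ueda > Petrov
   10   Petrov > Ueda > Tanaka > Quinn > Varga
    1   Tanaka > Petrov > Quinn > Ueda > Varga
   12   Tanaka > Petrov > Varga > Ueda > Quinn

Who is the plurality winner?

First-place vote totals:
  Tanaka: 13
  Varga: 8
  Quinn: 0
  Ueda: 6
  Petrov: 10
Tanaka has the most first-place votes.

Tanaka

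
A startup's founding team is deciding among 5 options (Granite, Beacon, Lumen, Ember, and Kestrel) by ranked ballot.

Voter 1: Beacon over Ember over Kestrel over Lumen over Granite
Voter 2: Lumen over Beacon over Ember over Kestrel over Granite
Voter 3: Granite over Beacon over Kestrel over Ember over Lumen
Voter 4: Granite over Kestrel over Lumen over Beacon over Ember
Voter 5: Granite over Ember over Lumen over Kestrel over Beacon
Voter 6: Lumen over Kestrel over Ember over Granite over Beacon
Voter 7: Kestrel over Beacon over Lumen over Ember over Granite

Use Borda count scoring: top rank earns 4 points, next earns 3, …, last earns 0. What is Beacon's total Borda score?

Borda scores:
  Granite: 0 + 0 + 4 + 4 + 4 + 1 + 0 = 13
  Beacon: 4 + 3 + 3 + 1 + 0 + 0 + 3 = 14
  Lumen: 1 + 4 + 0 + 2 + 2 + 4 + 2 = 15
  Ember: 3 + 2 + 1 + 0 + 3 + 2 + 1 = 12
  Kestrel: 2 + 1 + 2 + 3 + 1 + 3 + 4 = 16

14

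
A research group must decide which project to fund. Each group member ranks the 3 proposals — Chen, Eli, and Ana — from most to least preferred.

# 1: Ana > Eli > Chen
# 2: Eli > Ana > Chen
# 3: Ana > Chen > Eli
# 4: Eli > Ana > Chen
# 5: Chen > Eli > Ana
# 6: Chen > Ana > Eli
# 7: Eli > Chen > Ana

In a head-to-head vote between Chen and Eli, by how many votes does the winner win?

Ballots ranking Chen above Eli: 3.
Ballots ranking Eli above Chen: 4.
Eli wins 4–3, a margin of 1.

1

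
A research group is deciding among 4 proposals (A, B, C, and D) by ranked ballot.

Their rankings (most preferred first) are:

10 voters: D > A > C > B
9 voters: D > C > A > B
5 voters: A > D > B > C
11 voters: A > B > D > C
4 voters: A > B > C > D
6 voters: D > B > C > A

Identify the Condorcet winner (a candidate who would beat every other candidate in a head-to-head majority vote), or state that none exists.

D

Head-to-head results (45 voters total):
A vs B: A wins 39–6.
A vs C: A wins 30–15.
A vs D: D wins 25–20.
B vs C: B wins 26–19.
B vs D: D wins 30–15.
C vs D: D wins 41–4.
D beats each rival — A (25–20), B (30–15), C (41–4) — so D is the Condorcet winner.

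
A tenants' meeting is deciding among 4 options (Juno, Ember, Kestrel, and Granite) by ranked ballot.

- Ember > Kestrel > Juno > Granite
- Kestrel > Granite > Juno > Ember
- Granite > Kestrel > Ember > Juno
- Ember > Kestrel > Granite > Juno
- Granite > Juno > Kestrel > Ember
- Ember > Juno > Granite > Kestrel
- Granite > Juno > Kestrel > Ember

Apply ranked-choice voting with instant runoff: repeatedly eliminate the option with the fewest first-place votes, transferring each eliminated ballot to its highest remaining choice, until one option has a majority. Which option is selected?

Round 1: Ember 3, Granite 3, Kestrel 1, Juno 0. Juno has the fewest and is eliminated.
Round 2: Ember 3, Granite 3, Kestrel 1. Kestrel has the fewest and is eliminated.
Round 3: Granite 4, Ember 3. Granite has a majority.

Granite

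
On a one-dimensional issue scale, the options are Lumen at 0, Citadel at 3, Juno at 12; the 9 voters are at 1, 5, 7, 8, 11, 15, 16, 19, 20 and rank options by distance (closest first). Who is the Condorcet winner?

Juno

With single-peaked preferences on a line, the Condorcet winner is the candidate closest to the median voter.
The median voter (position 11) is closest to Juno at 12.
Check: Juno vs Citadel — voters closer to Juno: 6 of 9.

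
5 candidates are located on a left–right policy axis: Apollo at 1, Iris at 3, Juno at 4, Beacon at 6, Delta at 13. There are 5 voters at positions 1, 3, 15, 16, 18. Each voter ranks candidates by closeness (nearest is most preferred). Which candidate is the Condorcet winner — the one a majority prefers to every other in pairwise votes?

With single-peaked preferences on a line, the Condorcet winner is the candidate closest to the median voter.
The median voter (position 15) is closest to Delta at 13.
Check: Delta vs Juno — voters closer to Delta: 3 of 5.

Delta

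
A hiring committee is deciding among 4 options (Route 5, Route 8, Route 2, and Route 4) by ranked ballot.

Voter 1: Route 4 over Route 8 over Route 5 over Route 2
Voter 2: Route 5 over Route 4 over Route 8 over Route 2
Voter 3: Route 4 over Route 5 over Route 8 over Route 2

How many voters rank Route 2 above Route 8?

Ballots ranking Route 2 above Route 8: 0.
Ballots ranking Route 8 above Route 2: 3.
So 0 of 3 voters prefer Route 2 to Route 8.

0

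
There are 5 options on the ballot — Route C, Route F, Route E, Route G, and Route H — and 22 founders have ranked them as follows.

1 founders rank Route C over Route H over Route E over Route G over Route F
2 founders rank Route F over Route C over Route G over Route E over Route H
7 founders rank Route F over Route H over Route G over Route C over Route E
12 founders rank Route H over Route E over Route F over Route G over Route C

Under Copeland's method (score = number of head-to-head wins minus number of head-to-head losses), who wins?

Route H

Pairwise results:
  Route C vs Route F: Route F wins 21–1.
  Route C vs Route E: Route E wins 12–10.
  Route C vs Route G: Route G wins 19–3.
  Route C vs Route H: Route H wins 19–3.
  Route F vs Route E: Route E wins 13–9.
  Route F vs Route G: Route F wins 21–1.
  Route F vs Route H: Route H wins 13–9.
  Route E vs Route G: Route E wins 13–9.
  Route E vs Route H: Route H wins 20–2.
  Route G vs Route H: Route H wins 20–2.
Copeland scores (wins − losses):
  Route C: 0 − 4 = -4
  Route F: 2 − 2 = 0
  Route E: 3 − 1 = 2
  Route G: 1 − 3 = -2
  Route H: 4 − 0 = 4
Route H has the best Copeland score.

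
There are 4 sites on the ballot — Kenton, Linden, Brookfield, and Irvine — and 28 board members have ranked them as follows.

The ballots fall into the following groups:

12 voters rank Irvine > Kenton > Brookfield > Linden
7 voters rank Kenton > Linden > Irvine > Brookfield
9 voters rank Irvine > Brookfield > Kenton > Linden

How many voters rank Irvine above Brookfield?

Ballots ranking Irvine above Brookfield: 12+7+9 = 28.
Ballots ranking Brookfield above Irvine: 0.
So 28 of 28 voters prefer Irvine to Brookfield.

28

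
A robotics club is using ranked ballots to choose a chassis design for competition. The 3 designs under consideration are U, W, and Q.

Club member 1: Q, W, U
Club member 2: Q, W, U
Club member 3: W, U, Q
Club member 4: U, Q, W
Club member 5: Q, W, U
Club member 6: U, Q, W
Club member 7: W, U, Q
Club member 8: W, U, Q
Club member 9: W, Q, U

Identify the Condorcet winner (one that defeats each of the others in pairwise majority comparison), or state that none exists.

Head-to-head results (9 voters total):
U vs W: W wins 7–2.
U vs Q: U wins 5–4.
W vs Q: Q wins 5–4.
No candidate beats all others: U beats Q beats W beats U, a majority cycle.

No Condorcet winner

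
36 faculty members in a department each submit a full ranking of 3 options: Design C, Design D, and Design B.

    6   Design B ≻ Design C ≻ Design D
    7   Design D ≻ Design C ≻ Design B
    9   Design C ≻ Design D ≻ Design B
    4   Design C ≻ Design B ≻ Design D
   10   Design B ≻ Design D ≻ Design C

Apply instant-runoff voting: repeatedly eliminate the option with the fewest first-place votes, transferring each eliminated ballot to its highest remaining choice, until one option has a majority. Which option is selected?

Round 1: Design B 16, Design C 13, Design D 7. Design D has the fewest and is eliminated.
Round 2: Design C 20, Design B 16. Design C has a majority.

Design C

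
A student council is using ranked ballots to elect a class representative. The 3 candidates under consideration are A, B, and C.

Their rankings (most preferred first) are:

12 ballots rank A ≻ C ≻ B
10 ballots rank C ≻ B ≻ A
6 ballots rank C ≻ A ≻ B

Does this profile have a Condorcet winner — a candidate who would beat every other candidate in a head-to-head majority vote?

Head-to-head results (28 voters total):
A vs B: A wins 18–10.
A vs C: C wins 16–12.
B vs C: C wins 28–0.
C beats each rival — A (16–12), B (28–0) — so C is the Condorcet winner.

Yes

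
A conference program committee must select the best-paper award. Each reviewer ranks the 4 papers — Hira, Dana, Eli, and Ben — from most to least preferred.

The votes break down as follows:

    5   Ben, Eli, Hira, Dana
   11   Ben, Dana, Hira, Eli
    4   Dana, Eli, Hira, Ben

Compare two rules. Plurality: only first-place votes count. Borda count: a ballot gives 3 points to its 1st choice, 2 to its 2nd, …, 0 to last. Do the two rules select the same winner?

Plurality first-place counts: Hira 0, Dana 4, Eli 0, Ben 16 → Ben.
Borda totals: Hira 20, Dana 34, Eli 18, Ben 48 → Ben.
The two rules agree on Ben.

Yes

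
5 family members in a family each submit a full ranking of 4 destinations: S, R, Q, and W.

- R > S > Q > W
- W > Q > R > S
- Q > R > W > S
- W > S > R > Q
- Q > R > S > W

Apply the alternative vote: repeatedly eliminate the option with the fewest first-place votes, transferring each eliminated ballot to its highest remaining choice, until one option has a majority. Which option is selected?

Round 1: Q 2, W 2, R 1, S 0. S has the fewest and is eliminated.
Round 2: Q 2, W 2, R 1. R has the fewest and is eliminated.
Round 3: Q 3, W 2. Q has a majority.

Q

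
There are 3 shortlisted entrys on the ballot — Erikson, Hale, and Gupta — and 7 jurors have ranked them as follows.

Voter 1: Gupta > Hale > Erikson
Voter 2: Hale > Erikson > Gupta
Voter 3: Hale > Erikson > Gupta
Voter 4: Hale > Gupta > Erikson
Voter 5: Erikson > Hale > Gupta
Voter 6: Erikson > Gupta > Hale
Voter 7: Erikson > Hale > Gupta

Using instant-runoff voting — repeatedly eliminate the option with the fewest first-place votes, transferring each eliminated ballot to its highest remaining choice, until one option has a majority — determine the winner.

Hale

Round 1: Erikson 3, Hale 3, Gupta 1. Gupta has the fewest and is eliminated.
Round 2: Hale 4, Erikson 3. Hale has a majority.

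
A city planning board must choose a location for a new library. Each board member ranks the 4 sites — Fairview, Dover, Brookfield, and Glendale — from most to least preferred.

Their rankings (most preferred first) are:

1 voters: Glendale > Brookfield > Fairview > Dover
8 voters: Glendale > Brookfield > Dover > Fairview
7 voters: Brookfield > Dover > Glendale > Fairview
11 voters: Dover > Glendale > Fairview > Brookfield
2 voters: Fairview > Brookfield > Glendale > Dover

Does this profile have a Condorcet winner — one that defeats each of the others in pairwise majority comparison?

Head-to-head results (29 voters total):
Fairview vs Dover: Dover wins 26–3.
Fairview vs Brookfield: Brookfield wins 16–13.
Fairview vs Glendale: Glendale wins 27–2.
Dover vs Brookfield: Brookfield wins 18–11.
Dover vs Glendale: Dover wins 18–11.
Brookfield vs Glendale: Glendale wins 20–9.
No candidate beats all others: Dover beats Glendale beats Brookfield beats Dover, a majority cycle.

No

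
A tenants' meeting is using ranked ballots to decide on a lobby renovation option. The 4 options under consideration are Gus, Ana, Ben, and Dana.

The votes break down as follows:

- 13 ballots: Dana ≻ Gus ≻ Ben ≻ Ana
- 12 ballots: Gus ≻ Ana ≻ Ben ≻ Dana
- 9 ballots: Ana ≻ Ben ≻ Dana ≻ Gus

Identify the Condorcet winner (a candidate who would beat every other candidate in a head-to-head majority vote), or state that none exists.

Head-to-head results (34 voters total):
Gus vs Ana: Gus wins 25–9.
Gus vs Ben: Gus wins 25–9.
Gus vs Dana: Dana wins 22–12.
Ana vs Ben: Ana wins 21–13.
Ana vs Dana: Ana wins 21–13.
Ben vs Dana: Ben wins 21–13.
No candidate beats all others: Gus beats Ana beats Dana beats Gus, a majority cycle.

No Condorcet winner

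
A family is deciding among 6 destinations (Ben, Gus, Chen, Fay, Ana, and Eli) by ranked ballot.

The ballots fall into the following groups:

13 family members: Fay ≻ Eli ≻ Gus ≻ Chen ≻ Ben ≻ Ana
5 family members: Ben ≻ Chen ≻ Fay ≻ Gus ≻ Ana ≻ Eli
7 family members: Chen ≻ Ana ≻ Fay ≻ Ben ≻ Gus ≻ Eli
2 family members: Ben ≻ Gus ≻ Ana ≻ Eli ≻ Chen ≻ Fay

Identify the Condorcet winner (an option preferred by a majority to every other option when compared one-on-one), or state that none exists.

None — there is no Condorcet winner

Head-to-head results (27 voters total):
Ben vs Gus: Ben wins 14–13.
Ben vs Chen: Chen wins 20–7.
Ben vs Fay: Fay wins 20–7.
Ben vs Ana: Ben wins 20–7.
Ben vs Eli: Ben wins 14–13.
Gus vs Chen: Gus wins 15–12.
Gus vs Fay: Fay wins 25–2.
Gus vs Ana: Gus wins 20–7.
Gus vs Eli: Gus wins 14–13.
Chen vs Fay: Chen wins 14–13.
Chen vs Ana: Chen wins 25–2.
Chen vs Eli: Eli wins 15–12.
Fay vs Ana: Fay wins 18–9.
Fay vs Eli: Fay wins 25–2.
Ana vs Eli: Ana wins 14–13.
No candidate beats all others: Ben beats Gus beats Chen beats Ben, a majority cycle.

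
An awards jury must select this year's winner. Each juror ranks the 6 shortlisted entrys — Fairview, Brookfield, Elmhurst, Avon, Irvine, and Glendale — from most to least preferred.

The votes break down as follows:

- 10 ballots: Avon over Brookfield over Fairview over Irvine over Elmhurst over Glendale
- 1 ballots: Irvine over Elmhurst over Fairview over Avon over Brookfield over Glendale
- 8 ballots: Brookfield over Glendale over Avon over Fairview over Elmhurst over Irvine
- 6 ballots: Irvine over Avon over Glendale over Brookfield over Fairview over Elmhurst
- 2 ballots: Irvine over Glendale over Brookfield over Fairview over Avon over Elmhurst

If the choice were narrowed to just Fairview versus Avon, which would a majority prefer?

Ballots ranking Fairview above Avon: 1+2 = 3.
Ballots ranking Avon above Fairview: 10+8+6 = 24.
Avon wins the head-to-head, 24–3.

Avon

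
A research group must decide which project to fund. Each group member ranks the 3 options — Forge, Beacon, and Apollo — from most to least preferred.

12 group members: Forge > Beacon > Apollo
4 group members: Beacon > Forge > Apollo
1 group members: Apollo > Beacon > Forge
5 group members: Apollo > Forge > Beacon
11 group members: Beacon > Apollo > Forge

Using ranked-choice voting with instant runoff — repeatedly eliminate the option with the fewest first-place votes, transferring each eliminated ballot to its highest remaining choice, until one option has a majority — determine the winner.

Round 1: Beacon 15, Forge 12, Apollo 6. Apollo has the fewest and is eliminated.
Round 2: Forge 17, Beacon 16. Forge has a majority.

Forge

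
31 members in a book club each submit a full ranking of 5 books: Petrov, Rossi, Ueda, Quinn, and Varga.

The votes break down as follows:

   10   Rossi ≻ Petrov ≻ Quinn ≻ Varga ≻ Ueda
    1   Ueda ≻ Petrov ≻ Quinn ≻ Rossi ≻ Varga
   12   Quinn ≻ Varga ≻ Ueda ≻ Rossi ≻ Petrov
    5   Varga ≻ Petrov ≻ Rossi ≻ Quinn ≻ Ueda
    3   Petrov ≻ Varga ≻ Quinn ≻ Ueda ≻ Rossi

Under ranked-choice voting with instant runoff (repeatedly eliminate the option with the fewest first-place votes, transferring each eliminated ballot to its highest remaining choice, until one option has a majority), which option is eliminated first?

Round 1: Quinn 12, Rossi 10, Varga 5, Petrov 3, Ueda 1. Ueda has the fewest and is eliminated.
Round 2: Quinn 12, Rossi 10, Varga 5, Petrov 4. Petrov has the fewest and is eliminated.
Round 3: Quinn 13, Rossi 10, Varga 8. Varga has the fewest and is eliminated.
Round 4: Quinn 16, Rossi 15. Quinn has a majority.

Ueda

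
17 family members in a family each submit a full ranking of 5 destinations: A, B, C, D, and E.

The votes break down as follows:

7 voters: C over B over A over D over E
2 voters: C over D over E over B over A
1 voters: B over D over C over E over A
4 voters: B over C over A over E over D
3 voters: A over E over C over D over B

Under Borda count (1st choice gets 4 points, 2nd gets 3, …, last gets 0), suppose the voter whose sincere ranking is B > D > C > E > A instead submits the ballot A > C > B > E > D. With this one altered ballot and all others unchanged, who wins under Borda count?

C

Borda totals with the altered ballot: A 38, B 41, C 57, D 16, E 18.
The winner is unchanged: still C.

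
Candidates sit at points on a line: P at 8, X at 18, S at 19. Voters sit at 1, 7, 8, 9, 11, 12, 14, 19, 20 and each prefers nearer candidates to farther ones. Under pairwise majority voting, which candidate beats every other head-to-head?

With single-peaked preferences on a line, the Condorcet winner is the candidate closest to the median voter.
The median voter (position 11) is closest to P at 8.
Check: P vs S — voters closer to P: 6 of 9.

P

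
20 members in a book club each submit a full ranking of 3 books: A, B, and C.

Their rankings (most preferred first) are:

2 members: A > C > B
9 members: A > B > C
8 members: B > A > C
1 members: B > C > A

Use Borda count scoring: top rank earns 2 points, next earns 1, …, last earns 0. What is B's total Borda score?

Borda scores:
  A: 2·2 + 9·2 + 8·1 + 0 = 30
  B: 2·0 + 9·1 + 8·2 + 2 = 27
  C: 2·1 + 9·0 + 8·0 + 1 = 3

27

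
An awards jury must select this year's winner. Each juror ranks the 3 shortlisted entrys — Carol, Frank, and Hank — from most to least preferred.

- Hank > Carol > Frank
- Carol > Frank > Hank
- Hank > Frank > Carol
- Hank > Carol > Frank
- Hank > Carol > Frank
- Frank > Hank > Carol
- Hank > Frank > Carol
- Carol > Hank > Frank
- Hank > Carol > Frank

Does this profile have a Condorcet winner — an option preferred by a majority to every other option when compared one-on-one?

Yes

Head-to-head results (9 voters total):
Carol vs Frank: Carol wins 6–3.
Carol vs Hank: Hank wins 7–2.
Frank vs Hank: Hank wins 7–2.
Hank beats each rival — Carol (7–2), Frank (7–2) — so Hank is the Condorcet winner.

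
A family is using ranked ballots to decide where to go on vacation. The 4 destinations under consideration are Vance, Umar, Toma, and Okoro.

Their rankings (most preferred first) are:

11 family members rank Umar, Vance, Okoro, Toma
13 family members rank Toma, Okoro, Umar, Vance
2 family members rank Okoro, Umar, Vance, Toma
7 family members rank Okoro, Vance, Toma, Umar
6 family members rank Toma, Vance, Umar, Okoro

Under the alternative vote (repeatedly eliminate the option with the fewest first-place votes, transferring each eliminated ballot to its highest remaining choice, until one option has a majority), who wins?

Toma

Round 1: Toma 19, Umar 11, Okoro 9, Vance 0. Vance has the fewest and is eliminated.
Round 2: Toma 19, Umar 11, Okoro 9. Okoro has the fewest and is eliminated.
Round 3: Toma 26, Umar 13. Toma has a majority.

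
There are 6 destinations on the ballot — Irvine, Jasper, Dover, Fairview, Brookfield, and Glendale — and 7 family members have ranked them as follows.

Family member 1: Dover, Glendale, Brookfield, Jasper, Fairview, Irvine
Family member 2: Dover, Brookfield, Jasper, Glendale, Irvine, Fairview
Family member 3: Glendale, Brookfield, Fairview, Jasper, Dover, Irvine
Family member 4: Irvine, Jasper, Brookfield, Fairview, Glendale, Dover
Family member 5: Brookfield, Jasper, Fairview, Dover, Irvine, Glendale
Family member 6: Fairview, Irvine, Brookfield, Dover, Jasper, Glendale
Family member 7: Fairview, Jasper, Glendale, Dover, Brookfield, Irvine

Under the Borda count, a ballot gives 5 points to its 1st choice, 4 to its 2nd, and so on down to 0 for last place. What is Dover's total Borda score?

17

Borda scores:
  Irvine: 0 + 1 + 0 + 5 + 1 + 4 + 0 = 11
  Jasper: 2 + 3 + 2 + 4 + 4 + 1 + 4 = 20
  Dover: 5 + 5 + 1 + 0 + 2 + 2 + 2 = 17
  Fairview: 1 + 0 + 3 + 2 + 3 + 5 + 5 = 19
  Brookfield: 3 + 4 + 4 + 3 + 5 + 3 + 1 = 23
  Glendale: 4 + 2 + 5 + 1 + 0 + 0 + 3 = 15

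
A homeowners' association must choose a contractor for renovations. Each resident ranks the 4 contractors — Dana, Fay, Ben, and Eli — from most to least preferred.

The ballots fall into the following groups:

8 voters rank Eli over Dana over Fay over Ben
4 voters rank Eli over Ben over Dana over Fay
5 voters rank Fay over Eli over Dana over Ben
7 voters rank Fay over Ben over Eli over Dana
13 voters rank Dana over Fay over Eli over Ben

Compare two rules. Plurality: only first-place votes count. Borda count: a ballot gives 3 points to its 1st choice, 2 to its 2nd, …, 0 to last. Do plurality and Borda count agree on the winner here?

Plurality first-place counts: Dana 13, Fay 12, Ben 0, Eli 12 → Dana.
Borda totals: Dana 64, Fay 70, Ben 22, Eli 66 → Fay.
The two rules disagree: plurality picks Dana, Borda picks Fay.

No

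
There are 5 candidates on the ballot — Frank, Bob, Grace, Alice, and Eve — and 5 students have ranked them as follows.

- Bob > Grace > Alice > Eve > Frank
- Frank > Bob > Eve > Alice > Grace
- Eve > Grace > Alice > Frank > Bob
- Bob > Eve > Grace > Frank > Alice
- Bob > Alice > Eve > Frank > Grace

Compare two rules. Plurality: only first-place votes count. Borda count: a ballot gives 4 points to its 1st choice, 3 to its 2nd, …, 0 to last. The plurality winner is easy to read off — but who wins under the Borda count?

Bob

Plurality first-place counts: Frank 1, Bob 3, Grace 0, Alice 0, Eve 1 → Bob.
Borda totals: Frank 7, Bob 15, Grace 8, Alice 8, Eve 12 → Bob.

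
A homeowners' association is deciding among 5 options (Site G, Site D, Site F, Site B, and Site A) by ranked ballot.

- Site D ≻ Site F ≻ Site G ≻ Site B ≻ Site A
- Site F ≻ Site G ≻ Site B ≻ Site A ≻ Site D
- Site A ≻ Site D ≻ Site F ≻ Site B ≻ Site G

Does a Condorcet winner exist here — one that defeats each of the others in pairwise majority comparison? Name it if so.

Head-to-head results (3 voters total):
Site G vs Site D: Site D wins 2–1.
Site G vs Site F: Site F wins 3–0.
Site G vs Site B: Site G wins 2–1.
Site G vs Site A: Site G wins 2–1.
Site D vs Site F: Site D wins 2–1.
Site D vs Site B: Site D wins 2–1.
Site D vs Site A: Site A wins 2–1.
Site F vs Site B: Site F wins 3–0.
Site F vs Site A: Site F wins 2–1.
Site B vs Site A: Site B wins 2–1.
No candidate beats all others: Site G beats Site A beats Site D beats Site G, a majority cycle.

None — there is no Condorcet winner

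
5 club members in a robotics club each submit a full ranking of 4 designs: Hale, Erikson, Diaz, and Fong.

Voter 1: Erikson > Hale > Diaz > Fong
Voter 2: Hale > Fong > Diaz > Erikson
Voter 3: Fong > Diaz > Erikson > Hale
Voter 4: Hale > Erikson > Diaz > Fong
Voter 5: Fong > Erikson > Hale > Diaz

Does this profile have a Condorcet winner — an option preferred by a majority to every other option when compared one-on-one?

Head-to-head results (5 voters total):
Hale vs Erikson: Erikson wins 3–2.
Hale vs Diaz: Hale wins 4–1.
Hale vs Fong: Hale wins 3–2.
Erikson vs Diaz: Erikson wins 3–2.
Erikson vs Fong: Fong wins 3–2.
Diaz vs Fong: Fong wins 3–2.
No candidate beats all others: Hale beats Fong beats Erikson beats Hale, a majority cycle.

No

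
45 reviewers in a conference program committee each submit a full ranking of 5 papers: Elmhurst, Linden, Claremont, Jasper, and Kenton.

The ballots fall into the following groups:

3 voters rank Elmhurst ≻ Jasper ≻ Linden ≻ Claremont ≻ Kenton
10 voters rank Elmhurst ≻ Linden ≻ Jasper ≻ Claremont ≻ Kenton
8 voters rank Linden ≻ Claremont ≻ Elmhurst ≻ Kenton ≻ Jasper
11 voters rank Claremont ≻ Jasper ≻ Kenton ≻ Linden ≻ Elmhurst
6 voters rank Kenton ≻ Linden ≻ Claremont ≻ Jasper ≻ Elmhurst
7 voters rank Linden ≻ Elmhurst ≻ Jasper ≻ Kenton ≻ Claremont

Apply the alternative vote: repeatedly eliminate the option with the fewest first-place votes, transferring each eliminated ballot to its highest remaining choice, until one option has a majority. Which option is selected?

Linden

Round 1: Linden 15, Elmhurst 13, Claremont 11, Kenton 6, Jasper 0. Jasper has the fewest and is eliminated.
Round 2: Linden 15, Elmhurst 13, Claremont 11, Kenton 6. Kenton has the fewest and is eliminated.
Round 3: Linden 21, Elmhurst 13, Claremont 11. Claremont has the fewest and is eliminated.
Round 4: Linden 32, Elmhurst 13. Linden has a majority.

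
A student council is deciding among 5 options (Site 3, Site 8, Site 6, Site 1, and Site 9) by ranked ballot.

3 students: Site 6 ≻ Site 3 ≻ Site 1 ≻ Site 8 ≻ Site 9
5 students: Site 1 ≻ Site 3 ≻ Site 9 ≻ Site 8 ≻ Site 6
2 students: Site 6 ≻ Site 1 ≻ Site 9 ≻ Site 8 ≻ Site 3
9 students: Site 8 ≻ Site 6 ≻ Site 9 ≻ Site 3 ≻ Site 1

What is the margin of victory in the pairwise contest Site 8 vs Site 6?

Ballots ranking Site 8 above Site 6: 5+9 = 14.
Ballots ranking Site 6 above Site 8: 3+2 = 5.
Site 8 wins 14–5, a margin of 9.

9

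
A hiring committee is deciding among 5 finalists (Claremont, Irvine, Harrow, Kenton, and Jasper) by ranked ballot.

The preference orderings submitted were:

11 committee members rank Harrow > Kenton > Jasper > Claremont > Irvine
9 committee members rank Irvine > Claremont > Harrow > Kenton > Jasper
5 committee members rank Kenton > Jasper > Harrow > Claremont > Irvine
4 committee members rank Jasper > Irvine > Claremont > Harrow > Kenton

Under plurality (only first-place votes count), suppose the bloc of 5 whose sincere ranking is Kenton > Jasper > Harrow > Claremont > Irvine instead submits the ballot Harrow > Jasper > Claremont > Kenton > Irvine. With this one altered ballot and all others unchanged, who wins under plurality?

First-place totals with the altered ballot: Claremont 0, Irvine 9, Harrow 16, Kenton 0, Jasper 4.
The winner is unchanged: still Harrow.

Harrow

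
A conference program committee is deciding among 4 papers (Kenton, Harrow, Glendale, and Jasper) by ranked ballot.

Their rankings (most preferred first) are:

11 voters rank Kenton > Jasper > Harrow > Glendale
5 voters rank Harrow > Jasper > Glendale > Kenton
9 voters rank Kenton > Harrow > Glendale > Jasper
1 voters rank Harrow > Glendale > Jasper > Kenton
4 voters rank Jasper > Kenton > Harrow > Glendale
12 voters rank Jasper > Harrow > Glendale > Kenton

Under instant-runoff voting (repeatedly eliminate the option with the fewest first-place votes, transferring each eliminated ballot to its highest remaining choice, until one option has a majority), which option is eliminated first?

Round 1: Kenton 20, Jasper 16, Harrow 6, Glendale 0. Glendale has the fewest and is eliminated.
Round 2: Kenton 20, Jasper 16, Harrow 6. Harrow has the fewest and is eliminated.
Round 3: Jasper 22, Kenton 20. Jasper has a majority.

Glendale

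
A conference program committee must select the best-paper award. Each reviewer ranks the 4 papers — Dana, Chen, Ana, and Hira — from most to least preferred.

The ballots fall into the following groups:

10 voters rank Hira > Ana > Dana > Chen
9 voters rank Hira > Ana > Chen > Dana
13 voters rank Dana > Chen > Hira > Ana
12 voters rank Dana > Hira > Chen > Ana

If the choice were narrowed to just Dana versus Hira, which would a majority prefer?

Ballots ranking Dana above Hira: 13+12 = 25.
Ballots ranking Hira above Dana: 10+9 = 19.
Dana wins the head-to-head, 25–19.

Dana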